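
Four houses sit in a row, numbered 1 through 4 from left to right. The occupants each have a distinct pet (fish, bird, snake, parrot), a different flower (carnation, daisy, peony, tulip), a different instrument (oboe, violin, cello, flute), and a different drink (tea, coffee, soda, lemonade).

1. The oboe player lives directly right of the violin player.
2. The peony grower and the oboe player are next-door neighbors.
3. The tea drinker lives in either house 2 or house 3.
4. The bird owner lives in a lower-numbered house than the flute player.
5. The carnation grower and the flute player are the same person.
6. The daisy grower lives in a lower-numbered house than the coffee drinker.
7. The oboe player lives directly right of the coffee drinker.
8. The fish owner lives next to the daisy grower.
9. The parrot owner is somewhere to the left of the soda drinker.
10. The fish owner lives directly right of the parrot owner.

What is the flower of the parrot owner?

daisy

House 1 drink: only lemonade fits.
That leaves soda as the drink for house 4.
So house 4 gets snake for pet.
That leaves cello as the instrument for house 1.
The fish owner is narrowed to house 2 or 3; consider each.
Placing it in house 3 leads to a contradiction, so it's in house 2.
The daisy grower is in house 1 (clue 8).
Clue 10: the parrot owner is in house 1.
So house 3 gets bird for pet.
From clue 4, the flute player must be in house 4.
Clue 5 places the carnation grower in house 4.
That leaves violin as the instrument for house 2.
The only instrument still possible for house 3 is oboe.
Clue 2 places the peony grower in house 2.
The coffee drinker is in house 2 (clue 7).
House 3 flower: only tulip fits.
House 3 drink: only tea fits.
So: house 1 = parrot/daisy/cello/lemonade, house 2 = fish/peony/violin/coffee, house 3 = bird/tulip/oboe/tea, house 4 = snake/carnation/flute/soda.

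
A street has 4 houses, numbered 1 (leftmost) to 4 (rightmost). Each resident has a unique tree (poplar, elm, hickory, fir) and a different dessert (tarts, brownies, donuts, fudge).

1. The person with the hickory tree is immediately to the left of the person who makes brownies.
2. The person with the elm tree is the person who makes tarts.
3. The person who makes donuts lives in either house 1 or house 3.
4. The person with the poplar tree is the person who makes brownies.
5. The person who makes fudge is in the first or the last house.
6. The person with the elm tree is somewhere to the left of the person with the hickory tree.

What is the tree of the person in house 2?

elm

House 2's dessert must be tarts (nothing else left).
From clue 2, the person with the elm tree must be in house 2.
Clue 6 places the person with the hickory tree in house 3.
That leaves fir as the tree for house 1.
The only tree still possible for house 4 is poplar.
Clue 1 places the person who makes brownies in house 4.
House 1 dessert: only fudge fits.
So house 3 gets donuts for dessert.
So: house 1 = fir/fudge, house 2 = elm/tarts, house 3 = hickory/donuts, house 4 = poplar/brownies.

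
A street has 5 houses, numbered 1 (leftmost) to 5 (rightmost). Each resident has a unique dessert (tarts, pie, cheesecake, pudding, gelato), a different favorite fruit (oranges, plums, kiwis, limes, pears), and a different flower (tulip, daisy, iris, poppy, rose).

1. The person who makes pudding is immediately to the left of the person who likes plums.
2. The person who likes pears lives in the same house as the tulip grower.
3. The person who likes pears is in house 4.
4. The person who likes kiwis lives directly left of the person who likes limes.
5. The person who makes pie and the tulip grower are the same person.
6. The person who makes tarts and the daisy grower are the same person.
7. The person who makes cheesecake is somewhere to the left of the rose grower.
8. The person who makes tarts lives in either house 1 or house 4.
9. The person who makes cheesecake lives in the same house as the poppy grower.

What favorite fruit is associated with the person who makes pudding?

limes

The person who likes pears is in house 4 (clue 3).
Clue 2: the tulip grower is in house 4.
The person who makes pie is in house 4 (clue 5).
House 5's dessert must be gelato (nothing else left).
House 1's flower must be daisy (nothing else left).
So house 1 gets tarts for dessert.
House 2's dessert must be pudding (nothing else left).
House 3's dessert must be cheesecake (nothing else left).
House 5 favorite fruit: only oranges fits.
By clue 1, the person who likes plums is in house 3.
From clue 7, the rose grower must be in house 5.
From clue 9, the poppy grower must be in house 3.
The only favorite fruit still possible for house 1 is kiwis.
House 2's favorite fruit must be limes (nothing else left).
That leaves iris as the flower for house 2.
So: house 1 = tarts/kiwis/daisy, house 2 = pudding/limes/iris, house 3 = cheesecake/plums/poppy, house 4 = pie/pears/tulip, house 5 = gelato/oranges/rose.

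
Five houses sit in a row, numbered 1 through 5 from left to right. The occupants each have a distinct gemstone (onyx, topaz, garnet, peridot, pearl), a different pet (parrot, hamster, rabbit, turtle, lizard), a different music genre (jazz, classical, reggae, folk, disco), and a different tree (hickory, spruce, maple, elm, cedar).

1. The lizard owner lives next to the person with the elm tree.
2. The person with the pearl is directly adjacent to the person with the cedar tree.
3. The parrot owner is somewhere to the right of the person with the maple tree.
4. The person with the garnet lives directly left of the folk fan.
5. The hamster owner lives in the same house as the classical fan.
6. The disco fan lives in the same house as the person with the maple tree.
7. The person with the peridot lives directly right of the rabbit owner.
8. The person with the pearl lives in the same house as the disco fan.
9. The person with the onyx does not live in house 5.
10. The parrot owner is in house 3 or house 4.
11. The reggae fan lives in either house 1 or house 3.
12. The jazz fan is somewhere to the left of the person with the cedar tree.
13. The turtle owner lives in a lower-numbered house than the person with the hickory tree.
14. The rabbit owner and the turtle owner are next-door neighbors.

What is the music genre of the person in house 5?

folk

The parrot owner is narrowed to house 3 or 4; consider each.
Placing it in house 4 leads to a contradiction, so it's in house 3.
House 5's gemstone must be topaz (nothing else left).
The person with the pearl is narrowed to house 1 or 2; consider each.
Placing it in house 1 leads to a contradiction, so it's in house 2.
Clue 2 places the person with the cedar tree in house 3.
Clue 8: the disco fan is in house 2.
The person with the maple tree is in house 2 (clue 6).
Clue 7 places the rabbit owner in house 2.
Clue 14 places the turtle owner in house 1.
The only gemstone still possible for house 1 is onyx.
House 3 gemstone: only peridot fits.
House 4 gemstone: only garnet fits.
So house 1 gets jazz for music genre.
So house 3 gets reggae for music genre.
The folk fan is in house 5 (clue 4).
That leaves classical as the music genre for house 4.
The only tree still possible for house 1 is spruce.
Clue 5 places the hamster owner in house 4.
The only pet still possible for house 5 is lizard.
Clue 1: the person with the elm tree is in house 4.
House 5 tree: only hickory fits.
So: house 1 = onyx/turtle/jazz/spruce, house 2 = pearl/rabbit/disco/maple, house 3 = peridot/parrot/reggae/cedar, house 4 = garnet/hamster/classical/elm, house 5 = topaz/lizard/folk/hickory.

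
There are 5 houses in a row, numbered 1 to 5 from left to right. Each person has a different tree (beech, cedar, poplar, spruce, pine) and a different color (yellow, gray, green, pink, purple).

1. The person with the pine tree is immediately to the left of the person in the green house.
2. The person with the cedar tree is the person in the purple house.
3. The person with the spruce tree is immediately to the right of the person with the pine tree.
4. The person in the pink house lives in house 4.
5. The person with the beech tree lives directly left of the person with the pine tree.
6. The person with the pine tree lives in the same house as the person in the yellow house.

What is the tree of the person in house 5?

cedar

Clue 4 places the person in the pink house in house 4.
From clue 6, the person with the pine tree must be in house 2.
Clue 6 places the person in the yellow house in house 2.
So house 4 gets poplar for tree.
From clue 1, the person in the green house must be in house 3.
Clue 3 places the person with the spruce tree in house 3.
By clue 5, the person with the beech tree is in house 1.
So house 5 gets cedar for tree.
By clue 2, the person in the purple house is in house 5.
House 1's color must be gray (nothing else left).
So: house 1 = beech/gray, house 2 = pine/yellow, house 3 = spruce/green, house 4 = poplar/pink, house 5 = cedar/purple.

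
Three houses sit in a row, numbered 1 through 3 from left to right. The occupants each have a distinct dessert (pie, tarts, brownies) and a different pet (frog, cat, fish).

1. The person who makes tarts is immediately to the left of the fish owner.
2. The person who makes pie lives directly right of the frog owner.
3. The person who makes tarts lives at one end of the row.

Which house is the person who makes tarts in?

By clue 3, the person who makes tarts is in house 1.
The fish owner is in house 2 (clue 1).
The only pet still possible for house 3 is cat.
By clue 2, the person who makes pie is in house 2.
House 3's dessert must be brownies (nothing else left).
That leaves frog as the pet for house 1.
So: house 1 = tarts/frog, house 2 = pie/fish, house 3 = brownies/cat.

1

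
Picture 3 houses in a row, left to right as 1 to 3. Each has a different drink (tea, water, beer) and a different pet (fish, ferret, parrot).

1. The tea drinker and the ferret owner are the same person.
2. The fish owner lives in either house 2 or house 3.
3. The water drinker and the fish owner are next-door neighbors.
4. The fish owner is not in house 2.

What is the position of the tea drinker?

Clue 4: the fish owner is in house 3.
Clue 3: the water drinker is in house 2.
House 3's drink must be beer (nothing else left).
Clue 1 places the ferret owner in house 1.
The only drink still possible for house 1 is tea.
So house 2 gets parrot for pet.
So: house 1 = tea/ferret, house 2 = water/parrot, house 3 = beer/fish.

1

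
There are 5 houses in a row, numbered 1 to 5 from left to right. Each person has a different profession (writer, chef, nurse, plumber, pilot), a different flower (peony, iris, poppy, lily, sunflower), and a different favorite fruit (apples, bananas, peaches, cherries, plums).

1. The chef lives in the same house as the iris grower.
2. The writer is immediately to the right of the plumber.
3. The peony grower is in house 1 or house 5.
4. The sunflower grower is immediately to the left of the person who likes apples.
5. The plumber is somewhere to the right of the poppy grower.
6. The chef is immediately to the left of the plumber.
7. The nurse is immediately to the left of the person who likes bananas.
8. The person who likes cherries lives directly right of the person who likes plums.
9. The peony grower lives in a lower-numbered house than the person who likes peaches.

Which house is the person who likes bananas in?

The peony grower is in house 1 (clue 9).
House 1 favorite fruit: only plums fits.
The person who likes cherries is in house 2 (clue 8).
House 5 flower: only lily fits.
That leaves pilot as the profession for house 1.
House 5's profession must be writer (nothing else left).
House 4's flower must be sunflower (nothing else left).
Clue 2: the plumber is in house 4.
Clue 4 places the person who likes apples in house 5.
The chef is in house 3 (clue 6).
House 2's profession must be nurse (nothing else left).
From clue 1, the iris grower must be in house 3.
Clue 7: the person who likes bananas is in house 3.
The only flower still possible for house 2 is poppy.
That leaves peaches as the favorite fruit for house 4.
So: house 1 = pilot/peony/plums, house 2 = nurse/poppy/cherries, house 3 = chef/iris/bananas, house 4 = plumber/sunflower/peaches, house 5 = writer/lily/apples.

3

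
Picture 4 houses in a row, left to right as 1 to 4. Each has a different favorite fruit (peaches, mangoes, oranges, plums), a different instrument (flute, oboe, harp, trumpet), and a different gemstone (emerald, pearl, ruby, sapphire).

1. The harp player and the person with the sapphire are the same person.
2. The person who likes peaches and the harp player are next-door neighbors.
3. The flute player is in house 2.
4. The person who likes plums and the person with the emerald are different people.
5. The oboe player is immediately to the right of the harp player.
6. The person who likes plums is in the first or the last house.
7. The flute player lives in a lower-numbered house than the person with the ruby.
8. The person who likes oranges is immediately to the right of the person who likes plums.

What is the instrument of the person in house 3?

harp

Clue 3 places the flute player in house 2.
The person who likes oranges is in house 2 (clue 8).
Clue 8: the person who likes plums is in house 1.
Clue 2: the person who likes peaches is in house 4.
From clue 2, the harp player must be in house 3.
The oboe player is in house 4 (clue 5).
House 3's favorite fruit must be mangoes (nothing else left).
The only instrument still possible for house 1 is trumpet.
From clue 1, the person with the sapphire must be in house 3.
That leaves pearl as the gemstone for house 1.
House 2's gemstone must be emerald (nothing else left).
The only gemstone still possible for house 4 is ruby.
So: house 1 = plums/trumpet/pearl, house 2 = oranges/flute/emerald, house 3 = mangoes/harp/sapphire, house 4 = peaches/oboe/ruby.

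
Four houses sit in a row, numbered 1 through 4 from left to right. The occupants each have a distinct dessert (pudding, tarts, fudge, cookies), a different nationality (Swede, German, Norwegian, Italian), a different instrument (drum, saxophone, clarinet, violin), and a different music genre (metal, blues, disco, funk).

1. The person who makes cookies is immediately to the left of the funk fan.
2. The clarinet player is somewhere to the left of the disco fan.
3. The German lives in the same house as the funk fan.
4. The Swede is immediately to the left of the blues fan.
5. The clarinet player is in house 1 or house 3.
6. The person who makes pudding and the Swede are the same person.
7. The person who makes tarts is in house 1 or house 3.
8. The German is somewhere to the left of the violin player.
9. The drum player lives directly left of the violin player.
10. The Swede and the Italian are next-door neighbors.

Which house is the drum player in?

3

House 4 dessert: only fudge fits.
The only music genre still possible for house 1 is metal.
The person who makes cookies is narrowed to house 1 or 2; consider each.
Placing it in house 1 leads to a contradiction, so it's in house 2.
Clue 1 places the funk fan in house 3.
The German is in house 3 (clue 3).
Clue 8: the violin player is in house 4.
Clue 9 places the drum player in house 3.
The only instrument still possible for house 1 is clarinet.
So house 2 gets saxophone for instrument.
Clue 4: the Swede is in house 1.
From clue 4, the blues fan must be in house 2.
From clue 6, the person who makes pudding must be in house 1.
The Italian is in house 2 (clue 10).
The only dessert still possible for house 3 is tarts.
House 4 nationality: only Norwegian fits.
House 4's music genre must be disco (nothing else left).
So: house 1 = pudding/Swede/clarinet/metal, house 2 = cookies/Italian/saxophone/blues, house 3 = tarts/German/drum/funk, house 4 = fudge/Norwegian/violin/disco.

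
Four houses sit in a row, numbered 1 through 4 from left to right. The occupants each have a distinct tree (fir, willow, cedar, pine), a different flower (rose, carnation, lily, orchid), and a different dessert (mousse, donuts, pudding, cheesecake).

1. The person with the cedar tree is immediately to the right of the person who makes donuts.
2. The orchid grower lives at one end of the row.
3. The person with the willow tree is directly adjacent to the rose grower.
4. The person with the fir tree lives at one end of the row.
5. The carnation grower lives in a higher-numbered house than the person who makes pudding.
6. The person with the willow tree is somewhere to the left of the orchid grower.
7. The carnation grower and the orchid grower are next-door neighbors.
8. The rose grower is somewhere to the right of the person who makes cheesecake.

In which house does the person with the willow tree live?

From clue 6, the orchid grower must be in house 4.
Clue 7 places the carnation grower in house 3.
So house 1 gets lily for flower.
The only flower still possible for house 2 is rose.
So house 4 gets mousse for dessert.
Clue 8: the person who makes cheesecake is in house 1.
That leaves donuts as the dessert for house 3.
By clue 1, the person with the cedar tree is in house 4.
House 2 tree: only pine fits.
That leaves willow as the tree for house 3.
House 2's dessert must be pudding (nothing else left).
The only tree still possible for house 1 is fir.
So: house 1 = fir/lily/cheesecake, house 2 = pine/rose/pudding, house 3 = willow/carnation/donuts, house 4 = cedar/orchid/mousse.

3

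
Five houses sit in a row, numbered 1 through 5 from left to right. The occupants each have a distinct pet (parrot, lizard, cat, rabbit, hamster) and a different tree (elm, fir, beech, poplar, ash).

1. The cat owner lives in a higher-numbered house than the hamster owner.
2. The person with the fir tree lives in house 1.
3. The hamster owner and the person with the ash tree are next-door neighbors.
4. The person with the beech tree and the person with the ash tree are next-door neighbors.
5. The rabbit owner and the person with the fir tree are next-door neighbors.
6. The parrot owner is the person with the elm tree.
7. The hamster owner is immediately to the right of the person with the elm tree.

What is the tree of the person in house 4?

Clue 2: the person with the fir tree is in house 1.
The rabbit owner is in house 2 (clue 5).
Clue 6: the parrot owner is in house 3.
Clue 6 places the person with the elm tree in house 3.
Clue 7: the hamster owner is in house 4.
So house 1 gets lizard for pet.
House 5's pet must be cat (nothing else left).
Clue 3: the person with the ash tree is in house 5.
Clue 4: the person with the beech tree is in house 4.
House 2's tree must be poplar (nothing else left).
So: house 1 = lizard/fir, house 2 = rabbit/poplar, house 3 = parrot/elm, house 4 = hamster/beech, house 5 = cat/ash.

beech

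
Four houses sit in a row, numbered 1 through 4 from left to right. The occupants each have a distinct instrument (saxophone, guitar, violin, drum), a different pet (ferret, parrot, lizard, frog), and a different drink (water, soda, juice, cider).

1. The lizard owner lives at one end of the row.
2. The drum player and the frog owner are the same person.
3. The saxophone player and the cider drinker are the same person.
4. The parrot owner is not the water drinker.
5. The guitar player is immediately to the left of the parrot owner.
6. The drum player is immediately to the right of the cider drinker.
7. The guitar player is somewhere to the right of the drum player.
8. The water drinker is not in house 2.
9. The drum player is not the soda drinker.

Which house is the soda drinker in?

4

The guitar player is in house 3 (clue 7).
The drum player is in house 2 (clue 7).
By clue 2, the frog owner is in house 2.
By clue 3, the saxophone player is in house 1.
From clue 3, the cider drinker must be in house 1.
Clue 5 places the parrot owner in house 4.
That leaves violin as the instrument for house 4.
The only pet still possible for house 1 is lizard.
That leaves ferret as the pet for house 3.
That leaves juice as the drink for house 2.
Clue 4: the water drinker is in house 3.
House 4 drink: only soda fits.
So: house 1 = saxophone/lizard/cider, house 2 = drum/frog/juice, house 3 = guitar/ferret/water, house 4 = violin/parrot/soda.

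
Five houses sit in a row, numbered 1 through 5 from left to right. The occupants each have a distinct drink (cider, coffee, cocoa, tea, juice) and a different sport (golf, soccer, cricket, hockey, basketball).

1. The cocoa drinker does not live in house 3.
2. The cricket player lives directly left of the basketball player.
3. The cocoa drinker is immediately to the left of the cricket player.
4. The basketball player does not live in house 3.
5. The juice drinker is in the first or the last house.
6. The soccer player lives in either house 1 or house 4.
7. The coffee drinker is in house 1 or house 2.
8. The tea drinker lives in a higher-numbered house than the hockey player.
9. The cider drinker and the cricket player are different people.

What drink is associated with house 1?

By clue 2, the cricket player is in house 3.
Clue 2 places the basketball player in house 4.
By clue 3, the cocoa drinker is in house 2.
The only drink still possible for house 3 is tea.
House 4's drink must be cider (nothing else left).
So house 5 gets juice for drink.
House 5 sport: only golf fits.
The only drink still possible for house 1 is coffee.
House 1's sport must be soccer (nothing else left).
House 2 sport: only hockey fits.
So: house 1 = coffee/soccer, house 2 = cocoa/hockey, house 3 = tea/cricket, house 4 = cider/basketball, house 5 = juice/golf.

coffee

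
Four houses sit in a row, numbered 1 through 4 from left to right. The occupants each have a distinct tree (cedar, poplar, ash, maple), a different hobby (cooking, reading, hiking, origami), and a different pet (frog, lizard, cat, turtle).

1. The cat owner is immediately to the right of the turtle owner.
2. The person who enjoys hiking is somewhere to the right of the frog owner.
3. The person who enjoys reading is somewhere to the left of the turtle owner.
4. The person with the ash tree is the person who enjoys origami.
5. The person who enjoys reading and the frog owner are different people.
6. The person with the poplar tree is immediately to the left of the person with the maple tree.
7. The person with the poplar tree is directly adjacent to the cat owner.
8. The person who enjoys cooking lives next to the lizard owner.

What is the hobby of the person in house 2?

The person with the maple tree is narrowed to house 3 or 4; consider each.
Placing it in house 3 leads to a contradiction, so it's in house 4.
By clue 6, the person with the poplar tree is in house 3.
From clue 7, the cat owner must be in house 4.
The turtle owner is in house 3 (clue 1).
So house 4 gets hiking for hobby.
So house 3 gets cooking for hobby.
Clue 8 places the lizard owner in house 2.
So house 1 gets frog for pet.
Clue 5 places the person who enjoys reading in house 2.
So house 1 gets origami for hobby.
The person with the ash tree is in house 1 (clue 4).
House 2's tree must be cedar (nothing else left).
So: house 1 = ash/origami/frog, house 2 = cedar/reading/lizard, house 3 = poplar/cooking/turtle, house 4 = maple/hiking/cat.

reading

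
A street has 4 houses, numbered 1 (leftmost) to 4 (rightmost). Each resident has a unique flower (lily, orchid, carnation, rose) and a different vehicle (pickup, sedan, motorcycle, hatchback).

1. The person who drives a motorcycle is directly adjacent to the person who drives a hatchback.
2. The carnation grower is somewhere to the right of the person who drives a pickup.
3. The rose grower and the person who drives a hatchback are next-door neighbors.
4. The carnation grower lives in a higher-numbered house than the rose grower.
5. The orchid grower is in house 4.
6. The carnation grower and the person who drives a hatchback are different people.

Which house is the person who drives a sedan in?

Clue 5: the orchid grower is in house 4.
The carnation grower is narrowed to house 2 or 3; consider each.
Placing it in house 2 leads to a contradiction, so it's in house 3.
House 4 vehicle: only sedan fits.
The only vehicle still possible for house 3 is motorcycle.
The person who drives a hatchback is in house 2 (clue 1).
Clue 3: the rose grower is in house 1.
House 2 flower: only lily fits.
House 1 vehicle: only pickup fits.
So: house 1 = rose/pickup, house 2 = lily/hatchback, house 3 = carnation/motorcycle, house 4 = orchid/sedan.

4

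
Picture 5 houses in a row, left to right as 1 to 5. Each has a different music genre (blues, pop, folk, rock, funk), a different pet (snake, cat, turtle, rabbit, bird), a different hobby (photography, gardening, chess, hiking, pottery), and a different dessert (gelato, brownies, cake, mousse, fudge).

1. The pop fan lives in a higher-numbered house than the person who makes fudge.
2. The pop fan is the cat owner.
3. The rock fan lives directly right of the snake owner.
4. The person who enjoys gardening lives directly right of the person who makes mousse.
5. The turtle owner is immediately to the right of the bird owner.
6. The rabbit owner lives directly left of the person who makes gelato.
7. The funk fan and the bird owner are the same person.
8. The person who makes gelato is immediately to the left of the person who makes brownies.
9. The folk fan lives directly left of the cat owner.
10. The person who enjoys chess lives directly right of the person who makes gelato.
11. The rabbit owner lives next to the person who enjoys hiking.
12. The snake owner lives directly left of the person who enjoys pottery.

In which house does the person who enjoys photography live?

The rabbit owner is narrowed to house 1 or 2 or 3; consider each.
Placing it in house 1 and house 3 leads to a contradiction, so it's in house 2.
The person who makes gelato is in house 3 (clue 6).
Clue 8 places the person who makes brownies in house 4.
The person who enjoys chess is in house 4 (clue 10).
The only dessert still possible for house 5 is cake.
House 1 music genre: only blues fits.
House 1's pet must be snake (nothing else left).
Clue 3: the rock fan is in house 2.
From clue 12, the person who enjoys pottery must be in house 2.
House 5's music genre must be pop (nothing else left).
House 5's hobby must be photography (nothing else left).
The cat owner is in house 5 (clue 2).
The person who makes mousse is in house 2 (clue 4).
By clue 9, the folk fan is in house 4.
That leaves funk as the music genre for house 3.
The only pet still possible for house 3 is bird.
That leaves turtle as the pet for house 4.
That leaves hiking as the hobby for house 1.
That leaves gardening as the hobby for house 3.
The only dessert still possible for house 1 is fudge.
So: house 1 = blues/snake/hiking/fudge, house 2 = rock/rabbit/pottery/mousse, house 3 = funk/bird/gardening/gelato, house 4 = folk/turtle/chess/brownies, house 5 = pop/cat/photography/cake.

5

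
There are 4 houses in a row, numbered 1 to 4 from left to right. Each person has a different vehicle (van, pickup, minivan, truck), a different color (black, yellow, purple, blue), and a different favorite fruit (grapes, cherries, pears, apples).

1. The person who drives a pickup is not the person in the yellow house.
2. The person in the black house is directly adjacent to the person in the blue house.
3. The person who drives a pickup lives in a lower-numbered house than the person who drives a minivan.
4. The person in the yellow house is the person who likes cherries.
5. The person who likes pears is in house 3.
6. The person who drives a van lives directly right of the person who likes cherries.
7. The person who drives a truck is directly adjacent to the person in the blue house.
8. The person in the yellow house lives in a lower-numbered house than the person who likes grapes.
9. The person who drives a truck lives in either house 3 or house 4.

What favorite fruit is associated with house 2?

cherries

Clue 5: the person who likes pears is in house 3.
House 1 vehicle: only pickup fits.
Clue 4: the person in the yellow house is in house 2.
Clue 4 places the person who likes cherries in house 2.
The person who drives a van is in house 3 (clue 6).
The person who likes grapes is in house 4 (clue 8).
House 2's vehicle must be minivan (nothing else left).
House 4's vehicle must be truck (nothing else left).
That leaves apples as the favorite fruit for house 1.
From clue 7, the person in the blue house must be in house 3.
So house 1 gets purple for color.
So house 4 gets black for color.
So: house 1 = pickup/purple/apples, house 2 = minivan/yellow/cherries, house 3 = van/blue/pears, house 4 = truck/black/grapes.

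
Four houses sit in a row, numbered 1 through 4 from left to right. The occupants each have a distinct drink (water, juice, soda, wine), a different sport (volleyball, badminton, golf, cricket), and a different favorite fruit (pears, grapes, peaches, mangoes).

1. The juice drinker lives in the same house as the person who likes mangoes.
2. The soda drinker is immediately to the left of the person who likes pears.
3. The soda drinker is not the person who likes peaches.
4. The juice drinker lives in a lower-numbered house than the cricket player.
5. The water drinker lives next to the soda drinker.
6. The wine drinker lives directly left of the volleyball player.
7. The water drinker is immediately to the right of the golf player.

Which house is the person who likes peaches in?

So house 4 gets water for drink.
From clue 5, the soda drinker must be in house 3.
By clue 7, the golf player is in house 3.
House 1 sport: only badminton fits.
Clue 2 places the person who likes pears in house 4.
From clue 6, the wine drinker must be in house 1.
Clue 6 places the volleyball player in house 2.
House 2's drink must be juice (nothing else left).
The only sport still possible for house 4 is cricket.
House 3's favorite fruit must be grapes (nothing else left).
The person who likes mangoes is in house 2 (clue 1).
House 1 favorite fruit: only peaches fits.
So: house 1 = wine/badminton/peaches, house 2 = juice/volleyball/mangoes, house 3 = soda/golf/grapes, house 4 = water/cricket/pears.

1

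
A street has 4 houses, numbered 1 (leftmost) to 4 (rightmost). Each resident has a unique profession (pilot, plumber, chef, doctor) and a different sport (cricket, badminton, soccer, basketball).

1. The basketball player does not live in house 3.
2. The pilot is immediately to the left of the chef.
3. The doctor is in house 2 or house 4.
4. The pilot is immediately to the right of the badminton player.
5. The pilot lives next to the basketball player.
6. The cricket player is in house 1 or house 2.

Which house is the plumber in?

1

House 1's profession must be plumber (nothing else left).
House 3 sport: only soccer fits.
That leaves basketball as the sport for house 4.
From clue 5, the pilot must be in house 3.
The only profession still possible for house 2 is doctor.
House 4's profession must be chef (nothing else left).
From clue 4, the badminton player must be in house 2.
House 1 sport: only cricket fits.
So: house 1 = plumber/cricket, house 2 = doctor/badminton, house 3 = pilot/soccer, house 4 = chef/basketball.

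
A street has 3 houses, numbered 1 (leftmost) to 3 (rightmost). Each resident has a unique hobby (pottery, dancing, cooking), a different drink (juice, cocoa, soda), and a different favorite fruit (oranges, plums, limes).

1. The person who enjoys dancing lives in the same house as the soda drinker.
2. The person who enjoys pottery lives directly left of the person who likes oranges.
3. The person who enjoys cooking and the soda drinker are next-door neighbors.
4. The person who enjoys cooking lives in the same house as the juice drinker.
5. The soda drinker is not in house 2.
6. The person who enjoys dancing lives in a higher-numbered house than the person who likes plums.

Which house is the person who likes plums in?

1

Clue 1: the person who enjoys dancing is in house 3.
By clue 1, the soda drinker is in house 3.
The person who enjoys cooking is in house 2 (clue 3).
From clue 4, the juice drinker must be in house 2.
House 1 hobby: only pottery fits.
The only drink still possible for house 1 is cocoa.
By clue 2, the person who likes oranges is in house 2.
House 1's favorite fruit must be plums (nothing else left).
The only favorite fruit still possible for house 3 is limes.
So: house 1 = pottery/cocoa/plums, house 2 = cooking/juice/oranges, house 3 = dancing/soda/limes.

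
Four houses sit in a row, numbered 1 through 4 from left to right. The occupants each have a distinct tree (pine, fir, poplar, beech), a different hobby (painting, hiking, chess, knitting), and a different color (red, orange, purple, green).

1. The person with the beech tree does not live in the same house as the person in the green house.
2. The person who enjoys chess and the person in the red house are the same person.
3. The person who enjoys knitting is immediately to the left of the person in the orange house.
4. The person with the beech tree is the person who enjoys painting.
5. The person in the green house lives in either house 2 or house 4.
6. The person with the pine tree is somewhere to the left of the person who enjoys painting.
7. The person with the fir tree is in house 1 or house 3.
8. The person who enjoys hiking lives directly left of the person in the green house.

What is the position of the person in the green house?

The person with the fir tree is narrowed to house 1 or 3; consider each.
Placing it in house 3 leads to a contradiction, so it's in house 1.
The person with the beech tree is narrowed to house 3 or 4; consider each.
Placing it in house 4 leads to a contradiction, so it's in house 3.
Clue 4 places the person who enjoys painting in house 3.
The person with the pine tree is in house 2 (clue 6).
That leaves poplar as the tree for house 4.
So house 1 gets hiking for hobby.
House 2 hobby: only knitting fits.
The only hobby still possible for house 4 is chess.
The person in the red house is in house 4 (clue 2).
From clue 3, the person in the orange house must be in house 3.
From clue 8, the person in the green house must be in house 2.
House 1 color: only purple fits.
So: house 1 = fir/hiking/purple, house 2 = pine/knitting/green, house 3 = beech/painting/orange, house 4 = poplar/chess/red.

2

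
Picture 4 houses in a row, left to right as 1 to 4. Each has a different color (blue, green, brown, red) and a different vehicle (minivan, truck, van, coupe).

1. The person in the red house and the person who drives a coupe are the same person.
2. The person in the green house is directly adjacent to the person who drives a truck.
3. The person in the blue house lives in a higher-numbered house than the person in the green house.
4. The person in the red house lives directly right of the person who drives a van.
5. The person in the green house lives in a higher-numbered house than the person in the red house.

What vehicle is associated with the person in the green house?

minivan

The person in the green house is in house 3 (clue 5).
From clue 5, the person in the red house must be in house 2.
So house 1 gets brown for color.
The only color still possible for house 4 is blue.
From clue 1, the person who drives a coupe must be in house 2.
Clue 4: the person who drives a van is in house 1.
The only vehicle still possible for house 3 is minivan.
House 4's vehicle must be truck (nothing else left).
So: house 1 = brown/van, house 2 = red/coupe, house 3 = green/minivan, house 4 = blue/truck.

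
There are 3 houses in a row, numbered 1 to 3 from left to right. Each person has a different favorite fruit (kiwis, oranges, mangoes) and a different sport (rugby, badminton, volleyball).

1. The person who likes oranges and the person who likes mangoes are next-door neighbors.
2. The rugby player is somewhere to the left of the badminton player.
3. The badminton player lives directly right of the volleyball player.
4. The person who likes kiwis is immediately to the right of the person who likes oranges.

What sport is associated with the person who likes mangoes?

rugby

House 3's sport must be badminton (nothing else left).
Clue 3 places the volleyball player in house 2.
So house 1 gets rugby for sport.
The person who likes kiwis is narrowed to house 2 or 3; consider each.
Placing it in house 2 leads to a contradiction, so it's in house 3.
From clue 4, the person who likes oranges must be in house 2.
House 1's favorite fruit must be mangoes (nothing else left).
So: house 1 = mangoes/rugby, house 2 = oranges/volleyball, house 3 = kiwis/badminton.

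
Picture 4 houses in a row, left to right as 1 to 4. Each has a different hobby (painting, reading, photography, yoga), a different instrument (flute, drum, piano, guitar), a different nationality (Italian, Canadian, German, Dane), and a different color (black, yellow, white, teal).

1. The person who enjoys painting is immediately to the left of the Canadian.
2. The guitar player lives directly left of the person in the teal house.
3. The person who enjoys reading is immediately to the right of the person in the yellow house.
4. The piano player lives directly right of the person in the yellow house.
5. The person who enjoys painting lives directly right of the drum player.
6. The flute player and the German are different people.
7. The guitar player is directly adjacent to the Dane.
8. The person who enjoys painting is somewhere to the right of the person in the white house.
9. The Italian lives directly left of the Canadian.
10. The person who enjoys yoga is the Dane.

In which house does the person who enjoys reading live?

The person who enjoys painting is narrowed to house 2 or 3; consider each.
Placing it in house 2 leads to a contradiction, so it's in house 3.
From clue 1, the Canadian must be in house 4.
From clue 5, the drum player must be in house 2.
From clue 9, the Italian must be in house 3.
From clue 4, the piano player must be in house 4.
From clue 4, the person in the yellow house must be in house 3.
The Dane is in house 2 (clue 7).
Clue 10: the person who enjoys yoga is in house 2.
The only hobby still possible for house 1 is photography.
The only hobby still possible for house 4 is reading.
House 1 nationality: only German fits.
Clue 6 places the flute player in house 3.
House 1 instrument: only guitar fits.
Clue 2 places the person in the teal house in house 2.
House 4's color must be black (nothing else left).
House 1's color must be white (nothing else left).
So: house 1 = photography/guitar/German/white, house 2 = yoga/drum/Dane/teal, house 3 = painting/flute/Italian/yellow, house 4 = reading/piano/Canadian/black.

4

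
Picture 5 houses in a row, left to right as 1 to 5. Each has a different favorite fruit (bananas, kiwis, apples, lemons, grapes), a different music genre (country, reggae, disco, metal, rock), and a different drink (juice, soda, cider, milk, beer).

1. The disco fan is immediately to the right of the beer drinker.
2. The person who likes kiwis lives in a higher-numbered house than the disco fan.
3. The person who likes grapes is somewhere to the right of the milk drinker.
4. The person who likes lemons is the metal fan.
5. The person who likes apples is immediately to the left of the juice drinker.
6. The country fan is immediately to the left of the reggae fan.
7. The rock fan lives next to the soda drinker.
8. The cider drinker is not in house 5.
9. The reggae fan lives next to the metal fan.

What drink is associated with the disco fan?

soda

The person who likes kiwis is narrowed to house 3 or 4 or 5; consider each.
Placing it in house 3 and house 4 leads to a contradiction, so it's in house 5.
The person who likes grapes is narrowed to house 2 or 3 or 4; consider each.
Placing it in house 3 and house 4 leads to a contradiction, so it's in house 2.
Clue 3 places the milk drinker in house 1.
The disco fan is narrowed to house 3 or 4; consider each.
Placing it in house 3 leads to a contradiction, so it's in house 4.
Clue 1: the beer drinker is in house 3.
From clue 9, the reggae fan must be in house 2.
So house 5 gets rock for music genre.
That leaves juice as the drink for house 5.
From clue 5, the person who likes apples must be in house 4.
The soda drinker is in house 4 (clue 7).
The only music genre still possible for house 1 is country.
House 3's music genre must be metal (nothing else left).
House 2 drink: only cider fits.
From clue 4, the person who likes lemons must be in house 3.
House 1's favorite fruit must be bananas (nothing else left).
So: house 1 = bananas/country/milk, house 2 = grapes/reggae/cider, house 3 = lemons/metal/beer, house 4 = apples/disco/soda, house 5 = kiwis/rock/juice.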